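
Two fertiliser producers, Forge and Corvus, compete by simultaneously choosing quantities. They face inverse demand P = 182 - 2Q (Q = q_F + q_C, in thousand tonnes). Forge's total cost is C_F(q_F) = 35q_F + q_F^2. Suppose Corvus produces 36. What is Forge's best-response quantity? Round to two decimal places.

12.50

With the rival's output fixed at 36, Forge's profit is π_F = (182 - 2·36 - 2q_F)q_F - (35q_F + q_F²) = (110 - 2q_F)q_F - (35q_F + q_F²).
∂π_F/∂q_F = 75 - 6q_F = 0, so q_F = 25/2.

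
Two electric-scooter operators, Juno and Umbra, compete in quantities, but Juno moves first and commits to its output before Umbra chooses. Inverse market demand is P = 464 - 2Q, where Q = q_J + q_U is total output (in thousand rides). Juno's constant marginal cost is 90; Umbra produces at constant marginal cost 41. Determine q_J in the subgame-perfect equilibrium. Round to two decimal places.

Solve by backward induction. Given q_J, the follower Umbra maximises π_U = (464 - 2q_J - 2q_U)q_U - 41q_U.
Setting the follower's marginal profit to zero, 423 - 2q_J - 4q_U = 0, i.e. q_U = (423 - 2q_J)/4.
The leader anticipates this reaction. Substituting into P = 464 - 2Q gives P = 505/2 - q_J, so π_J = (505/2 - q_J)q_J - 90q_J.
Maximising: ∂π_J/∂q_J = 325/2 - 2q_J = 0, giving q_J = 325/4.
Then q_U = (423 - 2·(325/4))/4 = 521/8.

81.25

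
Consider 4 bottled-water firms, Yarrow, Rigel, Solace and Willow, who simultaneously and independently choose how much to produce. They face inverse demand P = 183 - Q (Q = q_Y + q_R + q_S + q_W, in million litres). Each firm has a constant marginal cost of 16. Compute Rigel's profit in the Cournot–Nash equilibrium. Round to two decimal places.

1115.56

Each firm earns π_i = (183 - Q)q_i - 16q_i.
Setting ∂π_i/∂q_i = 0 with rivals' quantities fixed: 167 - 2q_i - Σ_{j≠i} q_j = 0.
By symmetry each firm produces the same amount; substituting Σ_{j≠i} q_j = 3q_i yields q_i = 167/5.
Price P = 183 - 668/5 = 247/5.
Rigel's profit: (247/5 - 16)·(167/5) = 1115.5600.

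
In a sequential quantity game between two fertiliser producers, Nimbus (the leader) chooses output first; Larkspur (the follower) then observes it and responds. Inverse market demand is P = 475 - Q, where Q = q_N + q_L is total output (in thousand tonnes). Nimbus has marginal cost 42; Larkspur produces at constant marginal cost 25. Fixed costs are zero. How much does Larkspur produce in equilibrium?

121

Solve by backward induction. Given q_N, the follower Larkspur maximises π_L = (475 - q_N - q_L)q_L - 25q_L.
Follower FOC: 450 - q_N - 2q_L = 0, so q_L(q_N) = (450 - q_N)/2.
The leader anticipates this reaction. Substituting into P = 475 - Q gives P = 250 - (1/2)q_N, so π_N = (250 - (1/2)q_N)q_N - 42q_N.
Leader FOC: 208 - q_N = 0, so q_N = 208.
Then q_L = (450 - 208)/2 = 121.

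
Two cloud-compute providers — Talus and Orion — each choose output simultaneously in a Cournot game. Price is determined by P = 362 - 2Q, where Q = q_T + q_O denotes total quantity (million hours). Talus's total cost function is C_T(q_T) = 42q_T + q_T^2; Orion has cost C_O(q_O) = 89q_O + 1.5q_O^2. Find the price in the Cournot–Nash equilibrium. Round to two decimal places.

Talus's profit: π_T = (362 - 2Q)q_T - (42q_T + q_T²). Setting ∂π_T/∂q_T = 0: 320 - 6q_T - 2(q_O) = 0.
Orion's profit: π_O = (362 - 2Q)q_O - (89q_O + (3/2)q_O²). Setting ∂π_O/∂q_O = 0: 273 - 7q_O - 2(q_T) = 0.
Rearranging gives the reaction functions q_T = (320 - 2q_O)/6 and q_O = (273 - 2q_T)/7.
Solving the pair: q_T = 847/19, q_O = 499/19.
Total output Q = 1346/19, so price P = 362 - 2·(1346/19) = 220.3158.

220.32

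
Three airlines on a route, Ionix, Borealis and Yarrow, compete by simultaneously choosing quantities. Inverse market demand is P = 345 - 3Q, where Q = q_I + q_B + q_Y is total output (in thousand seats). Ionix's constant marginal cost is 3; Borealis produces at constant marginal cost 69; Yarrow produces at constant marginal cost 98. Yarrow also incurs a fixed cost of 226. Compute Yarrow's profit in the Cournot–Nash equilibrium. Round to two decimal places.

Ionix's profit: π_I = (345 - 3Q)q_I - (3q_I). Setting ∂π_I/∂q_I = 0: 342 - 6q_I - 3(q_B + q_Y) = 0.
Borealis's profit: π_B = (345 - 3Q)q_B - (69q_B). Setting ∂π_B/∂q_B = 0: 276 - 6q_B - 3(q_I + q_Y) = 0.
Yarrow's first-order condition: 247 - 6q_Y - 3(q_I + q_B) = 0.
Summing all 3 equations gives 865 − 12Q = 0, hence Q = 865/12.
Back-substituting: q_I = (342 − 865/4)/3 = 503/12, q_B = (276 − 865/4)/3 = 239/12, q_Y = (247 − 865/4)/3 = 41/4.
Price P = 345 - 3·(865/12) = 515/4.
Yarrow's profit: (515/4 - 98)·(41/4) - 226 = 1427/16.

89.19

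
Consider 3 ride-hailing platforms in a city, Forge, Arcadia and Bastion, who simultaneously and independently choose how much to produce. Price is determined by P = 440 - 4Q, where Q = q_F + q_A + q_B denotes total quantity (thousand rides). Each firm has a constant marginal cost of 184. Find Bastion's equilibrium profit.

A representative firm's profit is π_i = q_i(440 - 4Q) - 184q_i.
Setting ∂π_i/∂q_i = 0 with rivals' quantities fixed: 256 - 8q_i - 4·Σ_{j≠i} q_j = 0.
By symmetry each firm produces the same amount; substituting Σ_{j≠i} q_j = 2q_i yields q_i = 256/16 = 16.
Price P = 440 - 4·48 = 248.
Bastion's profit: (248 - 184)·16 = 1024.

1024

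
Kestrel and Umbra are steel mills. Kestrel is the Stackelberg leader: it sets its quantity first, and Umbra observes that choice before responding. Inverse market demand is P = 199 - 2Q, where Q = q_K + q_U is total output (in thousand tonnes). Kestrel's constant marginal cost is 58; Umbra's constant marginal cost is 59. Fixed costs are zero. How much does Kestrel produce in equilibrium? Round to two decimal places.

Solve by backward induction. Given q_K, the follower Umbra maximises π_U = (199 - 2q_K - 2q_U)q_U - 59q_U.
Setting the follower's marginal profit to zero, 140 - 2q_K - 4q_U = 0, i.e. q_U = (140 - 2q_K)/4.
The leader anticipates this reaction. Substituting into P = 199 - 2Q gives P = 129 - q_K, so π_K = (129 - q_K)q_K - 58q_K.
Maximising: ∂π_K/∂q_K = 71 - 2q_K = 0, giving q_K = 71/2.
Then q_U = (140 - 2·(71/2))/4 = 69/4.

35.50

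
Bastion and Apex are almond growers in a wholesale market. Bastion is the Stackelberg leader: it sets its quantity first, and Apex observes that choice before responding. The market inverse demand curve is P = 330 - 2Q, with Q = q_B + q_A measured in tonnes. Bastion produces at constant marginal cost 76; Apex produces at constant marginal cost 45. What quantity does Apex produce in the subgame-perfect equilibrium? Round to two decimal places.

43.38

Solve by backward induction. Given q_B, the follower Apex maximises π_A = (330 - 2q_B - 2q_A)q_A - 45q_A.
Setting the follower's marginal profit to zero, 285 - 2q_B - 4q_A = 0, i.e. q_A = (285 - 2q_B)/4.
The leader anticipates this reaction. Substituting into P = 330 - 2Q gives P = 375/2 - q_B, so π_B = (375/2 - q_B)q_B - 76q_B.
The leader's first-order condition 223/2 - 2q_B = 0 yields q_B = 223/4.
Then q_A = (285 - 2·(223/4))/4 = 347/8.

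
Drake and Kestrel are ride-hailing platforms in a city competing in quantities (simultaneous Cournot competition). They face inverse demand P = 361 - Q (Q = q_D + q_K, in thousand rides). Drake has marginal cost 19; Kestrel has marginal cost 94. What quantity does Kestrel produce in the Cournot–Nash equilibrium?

Drake's profit: π_D = (361 - Q)q_D - (19q_D). Setting ∂π_D/∂q_D = 0: 342 - 2q_D - (q_K) = 0.
Kestrel's first-order condition: 267 - 2q_K - (q_D) = 0.
Best responses: q_D = (342 - q_K)/2, q_K = (267 - q_D)/2.
Solving the pair: q_D = 139, q_K = 64.

64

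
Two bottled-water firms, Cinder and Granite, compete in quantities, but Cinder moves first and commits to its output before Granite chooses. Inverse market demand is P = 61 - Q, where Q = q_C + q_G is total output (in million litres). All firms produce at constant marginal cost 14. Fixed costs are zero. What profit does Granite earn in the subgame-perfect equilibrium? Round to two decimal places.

138.06

The follower Granite best-responds to any q_C: π_G = (61 - Q)q_G - 14q_G.
∂π_G/∂q_G = 47 - q_C - 2q_G = 0 gives the reaction function q_G = (47 - q_C)/2.
Cinder substitutes q_G(q_C) into its own profit: π_C = q_C(61 - q_C - (47 - q_C)/2) - 14q_C = (75/2 - (1/2)q_C)q_C - 14q_C.
The leader's first-order condition 47/2 - q_C = 0 yields q_C = 47/2.
Then q_G = (47 - 47/2)/2 = 47/4.
Price P = 61 - 141/4 = 103/4.
Granite's profit: (103/4 - 14)·(47/4) = 138.0625.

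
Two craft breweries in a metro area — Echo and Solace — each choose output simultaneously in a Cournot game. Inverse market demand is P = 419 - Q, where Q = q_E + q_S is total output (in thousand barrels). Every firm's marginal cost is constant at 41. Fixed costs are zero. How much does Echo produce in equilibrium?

A representative firm's profit is π_i = q_i(419 - Q) - 41q_i.
First-order condition (treating rivals' output as given): 378 - 2q_i - q_j = 0.
By symmetry each firm produces the same amount; substituting q_j = q_i yields q_i = 378/3 = 126.

126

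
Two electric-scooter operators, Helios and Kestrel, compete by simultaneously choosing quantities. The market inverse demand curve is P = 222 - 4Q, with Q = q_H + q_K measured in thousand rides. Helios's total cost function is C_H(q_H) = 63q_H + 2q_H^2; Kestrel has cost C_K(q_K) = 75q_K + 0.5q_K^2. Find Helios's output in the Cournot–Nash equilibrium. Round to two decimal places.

9.16

Helios's profit: π_H = (222 - 4Q)q_H - (63q_H + 2q_H²). Setting ∂π_H/∂q_H = 0: 159 - 12q_H - 4(q_K) = 0.
Kestrel's profit: π_K = (222 - 4Q)q_K - (75q_K + (1/2)q_K²). Setting ∂π_K/∂q_K = 0: 147 - 9q_K - 4(q_H) = 0.
Best responses: q_H = (159 - 4q_K)/12, q_K = (147 - 4q_H)/9.
Substituting one into the other gives q_H = 843/92 and q_K = 282/23.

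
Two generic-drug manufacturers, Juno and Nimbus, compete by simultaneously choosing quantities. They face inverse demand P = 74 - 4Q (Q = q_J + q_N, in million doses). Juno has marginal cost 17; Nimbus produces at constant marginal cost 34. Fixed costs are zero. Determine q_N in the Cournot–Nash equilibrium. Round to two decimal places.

Juno's profit: π_J = (74 - 4Q)q_J - (17q_J). Setting ∂π_J/∂q_J = 0: 57 - 8q_J - 4(q_N) = 0.
Nimbus's profit: π_N = (74 - 4Q)q_N - (34q_N). Setting ∂π_N/∂q_N = 0: 40 - 8q_N - 4(q_J) = 0.
Rearranging gives the reaction functions q_J = (57 - 4q_N)/8 and q_N = (40 - 4q_J)/8.
Substituting one into the other gives q_J = 37/6 and q_N = 23/12.

1.92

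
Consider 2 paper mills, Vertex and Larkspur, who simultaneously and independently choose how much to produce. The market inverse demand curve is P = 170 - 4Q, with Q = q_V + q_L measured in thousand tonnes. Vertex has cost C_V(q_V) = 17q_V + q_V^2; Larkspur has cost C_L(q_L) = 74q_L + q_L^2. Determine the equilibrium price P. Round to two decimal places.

Vertex's profit: π_V = (170 - 4Q)q_V - (17q_V + q_V²). Setting ∂π_V/∂q_V = 0: 153 - 10q_V - 4(q_L) = 0.
Larkspur's profit: π_L = (170 - 4Q)q_L - (74q_L + q_L²). Setting ∂π_L/∂q_L = 0: 96 - 10q_L - 4(q_V) = 0.
So q_V = (153 - 4q_L)/10 and q_L = (96 - 4q_V)/10.
Substituting one into the other gives q_V = 191/14 and q_L = 29/7.
Total output Q = 249/14, so price P = 170 - 4·(249/14) = 692/7.

98.86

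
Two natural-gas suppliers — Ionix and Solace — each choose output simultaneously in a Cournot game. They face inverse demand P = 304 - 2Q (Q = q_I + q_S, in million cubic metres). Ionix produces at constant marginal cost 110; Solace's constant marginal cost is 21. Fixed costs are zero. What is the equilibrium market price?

145

Ionix's profit: π_I = (304 - 2Q)q_I - (110q_I). Setting ∂π_I/∂q_I = 0: 194 - 4q_I - 2(q_S) = 0.
Solace's first-order condition: 283 - 4q_S - 2(q_I) = 0.
So q_I = (194 - 2q_S)/4 and q_S = (283 - 2q_I)/4.
Substituting one into the other gives q_I = 35/2 and q_S = 62.
Total output Q = 159/2, so price P = 304 - 2·(159/2) = 145.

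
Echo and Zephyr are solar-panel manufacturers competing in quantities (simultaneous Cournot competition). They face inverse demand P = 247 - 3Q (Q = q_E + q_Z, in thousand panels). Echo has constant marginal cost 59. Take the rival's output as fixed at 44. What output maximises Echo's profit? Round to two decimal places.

9.33

With the rival's output fixed at 44, Echo's profit is π_E = (247 - 3·44 - 3q_E)q_E - (59q_E) = (115 - 3q_E)q_E - (59q_E).
∂π_E/∂q_E = 56 - 6q_E = 0, so q_E = 28/3.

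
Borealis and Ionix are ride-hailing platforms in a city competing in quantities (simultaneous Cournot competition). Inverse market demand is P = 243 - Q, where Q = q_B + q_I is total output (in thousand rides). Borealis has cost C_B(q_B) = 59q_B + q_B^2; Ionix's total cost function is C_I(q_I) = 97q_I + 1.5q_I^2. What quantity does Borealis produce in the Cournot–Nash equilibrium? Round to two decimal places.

Borealis's profit: π_B = (243 - Q)q_B - (59q_B + q_B²). Setting ∂π_B/∂q_B = 0: 184 - 4q_B - (q_I) = 0.
Ionix's first-order condition: 146 - 5q_I - (q_B) = 0.
Rearranging gives the reaction functions q_B = (184 - q_I)/4 and q_I = (146 - q_B)/5.
Solving the pair: q_B = 774/19, q_I = 400/19.

40.74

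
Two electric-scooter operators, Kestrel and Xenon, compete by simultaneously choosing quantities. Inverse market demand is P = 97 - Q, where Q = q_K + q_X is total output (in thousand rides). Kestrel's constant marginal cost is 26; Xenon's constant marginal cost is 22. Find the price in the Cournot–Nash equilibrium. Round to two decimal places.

48.33

Kestrel's profit: π_K = (97 - Q)q_K - (26q_K). Setting ∂π_K/∂q_K = 0: 71 - 2q_K - (q_X) = 0.
Xenon's profit: π_X = (97 - Q)q_X - (22q_X). Setting ∂π_X/∂q_X = 0: 75 - 2q_X - (q_K) = 0.
So q_K = (71 - q_X)/2 and q_X = (75 - q_K)/2.
Substituting one into the other gives q_K = 67/3 and q_X = 79/3.
Total output Q = 146/3, so price P = 97 - 146/3 = 145/3.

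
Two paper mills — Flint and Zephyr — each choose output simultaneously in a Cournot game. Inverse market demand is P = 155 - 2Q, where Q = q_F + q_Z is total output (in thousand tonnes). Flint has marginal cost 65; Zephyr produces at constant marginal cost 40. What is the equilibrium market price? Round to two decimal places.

Flint's profit: π_F = (155 - 2Q)q_F - (65q_F). Setting ∂π_F/∂q_F = 0: 90 - 4q_F - 2(q_Z) = 0.
Zephyr's first-order condition: 115 - 4q_Z - 2(q_F) = 0.
Best responses: q_F = (90 - 2q_Z)/4, q_Z = (115 - 2q_F)/4.
Solving the pair: q_F = 65/6, q_Z = 70/3.
Total output Q = 205/6, so price P = 155 - 2·(205/6) = 260/3.

86.67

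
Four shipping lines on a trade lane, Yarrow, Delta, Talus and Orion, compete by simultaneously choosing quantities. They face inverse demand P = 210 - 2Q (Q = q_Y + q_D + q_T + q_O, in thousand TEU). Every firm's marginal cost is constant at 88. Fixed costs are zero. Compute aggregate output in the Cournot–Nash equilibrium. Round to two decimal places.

Each firm earns π_i = (210 - 2Q)q_i - 88q_i.
Setting ∂π_i/∂q_i = 0 with rivals' quantities fixed: 122 - 4q_i - 2·Σ_{j≠i} q_j = 0.
With identical firms every q_j equals q_i, so Σ_{j≠i} q_j = 3q_i and 122 = 10q_i, giving q_i = 61/5.
Total output Q = 61/5 + 61/5 + 61/5 + 61/5 = 244/5.

48.80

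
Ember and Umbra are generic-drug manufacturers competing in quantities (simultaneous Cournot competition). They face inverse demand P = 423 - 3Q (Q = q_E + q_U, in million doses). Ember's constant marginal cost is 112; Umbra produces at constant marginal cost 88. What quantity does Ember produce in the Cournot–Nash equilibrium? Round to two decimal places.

Ember's profit: π_E = (423 - 3Q)q_E - (112q_E). Setting ∂π_E/∂q_E = 0: 311 - 6q_E - 3(q_U) = 0.
Umbra's profit: π_U = (423 - 3Q)q_U - (88q_U). Setting ∂π_U/∂q_U = 0: 335 - 6q_U - 3(q_E) = 0.
So q_E = (311 - 3q_U)/6 and q_U = (335 - 3q_E)/6.
Substituting one into the other gives q_E = 287/9 and q_U = 359/9.

31.89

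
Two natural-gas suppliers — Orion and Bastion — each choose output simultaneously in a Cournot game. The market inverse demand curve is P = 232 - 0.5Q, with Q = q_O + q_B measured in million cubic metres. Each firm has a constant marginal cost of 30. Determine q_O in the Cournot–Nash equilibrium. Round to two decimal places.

134.67

Each firm earns π_i = (232 - 0.5Q)q_i - 30q_i.
First-order condition (treating rivals' output as given): 202 - q_i - (1/2)q_j = 0.
With identical firms every q_j equals q_i, so q_j = q_i and 202 = (3/2)q_i, giving q_i = 404/3.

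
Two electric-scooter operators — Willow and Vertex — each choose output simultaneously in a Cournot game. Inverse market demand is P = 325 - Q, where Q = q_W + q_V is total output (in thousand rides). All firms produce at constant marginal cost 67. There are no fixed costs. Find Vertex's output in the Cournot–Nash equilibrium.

86

A representative firm's profit is π_i = q_i(325 - Q) - 67q_i.
First-order condition (treating rivals' output as given): 258 - 2q_i - q_j = 0.
By symmetry each firm produces the same amount; substituting q_j = q_i yields q_i = 258/3 = 86.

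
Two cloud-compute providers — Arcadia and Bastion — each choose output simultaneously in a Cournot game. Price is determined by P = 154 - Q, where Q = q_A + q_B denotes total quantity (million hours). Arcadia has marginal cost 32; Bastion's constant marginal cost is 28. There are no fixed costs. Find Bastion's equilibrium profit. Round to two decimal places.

1877.78

Arcadia's profit: π_A = (154 - Q)q_A - (32q_A). Setting ∂π_A/∂q_A = 0: 122 - 2q_A - (q_B) = 0.
Bastion's profit: π_B = (154 - Q)q_B - (28q_B). Setting ∂π_B/∂q_B = 0: 126 - 2q_B - (q_A) = 0.
Best responses: q_A = (122 - q_B)/2, q_B = (126 - q_A)/2.
Substituting one into the other gives q_A = 118/3 and q_B = 130/3.
Price P = 154 - 248/3 = 214/3.
Bastion's profit: (214/3 - 28)·(130/3) = 1877.7778.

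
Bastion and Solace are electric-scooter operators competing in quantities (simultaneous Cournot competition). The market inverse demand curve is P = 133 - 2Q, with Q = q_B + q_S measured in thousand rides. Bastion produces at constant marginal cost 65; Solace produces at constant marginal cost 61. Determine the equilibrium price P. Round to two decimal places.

86.33

Bastion's profit: π_B = (133 - 2Q)q_B - (65q_B). Setting ∂π_B/∂q_B = 0: 68 - 4q_B - 2(q_S) = 0.
Solace's profit: π_S = (133 - 2Q)q_S - (61q_S). Setting ∂π_S/∂q_S = 0: 72 - 4q_S - 2(q_B) = 0.
Best responses: q_B = (68 - 2q_S)/4, q_S = (72 - 2q_B)/4.
Substituting one into the other gives q_B = 32/3 and q_S = 38/3.
Total output Q = 70/3, so price P = 133 - 2·(70/3) = 259/3.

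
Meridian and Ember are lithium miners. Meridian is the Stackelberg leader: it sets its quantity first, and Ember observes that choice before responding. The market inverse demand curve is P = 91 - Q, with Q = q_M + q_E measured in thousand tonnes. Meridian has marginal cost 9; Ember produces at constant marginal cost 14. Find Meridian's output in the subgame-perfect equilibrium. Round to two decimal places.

43.50

The follower Ember best-responds to any q_M: π_E = (91 - Q)q_E - 14q_E.
∂π_E/∂q_E = 77 - q_M - 2q_E = 0 gives the reaction function q_E = (77 - q_M)/2.
The leader anticipates this reaction. Substituting into P = 91 - Q gives P = 105/2 - (1/2)q_M, so π_M = (105/2 - (1/2)q_M)q_M - 9q_M.
The leader's first-order condition 87/2 - q_M = 0 yields q_M = 87/2.
Then q_E = (77 - 87/2)/2 = 67/4.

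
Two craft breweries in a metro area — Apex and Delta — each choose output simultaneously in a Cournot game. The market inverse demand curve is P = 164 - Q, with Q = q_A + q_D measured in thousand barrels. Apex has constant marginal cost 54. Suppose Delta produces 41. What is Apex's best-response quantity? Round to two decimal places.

With the rival's output fixed at 41, Apex's profit is π_A = (164 - 41 - q_A)q_A - (54q_A) = (123 - q_A)q_A - (54q_A).
∂π_A/∂q_A = 69 - 2q_A = 0, so q_A = 69/2.

34.50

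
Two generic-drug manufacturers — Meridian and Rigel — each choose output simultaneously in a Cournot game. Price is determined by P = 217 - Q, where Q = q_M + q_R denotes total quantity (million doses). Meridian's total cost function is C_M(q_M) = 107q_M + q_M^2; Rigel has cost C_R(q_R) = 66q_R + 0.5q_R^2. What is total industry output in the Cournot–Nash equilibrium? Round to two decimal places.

61.18

Meridian's profit: π_M = (217 - Q)q_M - (107q_M + q_M²). Setting ∂π_M/∂q_M = 0: 110 - 4q_M - (q_R) = 0.
Rigel's first-order condition: 151 - 3q_R - (q_M) = 0.
Rearranging gives the reaction functions q_M = (110 - q_R)/4 and q_R = (151 - q_M)/3.
Substituting one into the other gives q_M = 179/11 and q_R = 494/11.
Total output Q = 179/11 + 494/11 = 673/11.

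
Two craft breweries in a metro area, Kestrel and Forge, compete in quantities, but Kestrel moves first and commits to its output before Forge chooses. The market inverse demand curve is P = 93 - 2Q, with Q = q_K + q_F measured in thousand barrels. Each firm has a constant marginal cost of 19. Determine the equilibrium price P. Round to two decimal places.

The follower Forge best-responds to any q_K: π_F = (93 - 2Q)q_F - 19q_F.
Follower FOC: 74 - 2q_K - 4q_F = 0, so q_F(q_K) = (74 - 2q_K)/4.
The leader anticipates this reaction. Substituting into P = 93 - 2Q gives P = 56 - q_K, so π_K = (56 - q_K)q_K - 19q_K.
Maximising: ∂π_K/∂q_K = 37 - 2q_K = 0, giving q_K = 37/2.
Then q_F = (74 - 2·(37/2))/4 = 37/4.
Total output Q = 111/4, so price P = 93 - 2·(111/4) = 75/2.

37.50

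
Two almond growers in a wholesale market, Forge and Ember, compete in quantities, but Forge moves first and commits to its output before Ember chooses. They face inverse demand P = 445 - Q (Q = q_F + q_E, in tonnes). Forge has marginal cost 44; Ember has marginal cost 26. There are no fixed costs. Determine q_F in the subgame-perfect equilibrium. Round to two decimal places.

Solve by backward induction. Given q_F, the follower Ember maximises π_E = (445 - q_F - q_E)q_E - 26q_E.
Setting the follower's marginal profit to zero, 419 - q_F - 2q_E = 0, i.e. q_E = (419 - q_F)/2.
Forge substitutes q_E(q_F) into its own profit: π_F = q_F(445 - q_F - (419 - q_F)/2) - 44q_F = (471/2 - (1/2)q_F)q_F - 44q_F.
Leader FOC: 383/2 - q_F = 0, so q_F = 383/2.
Then q_E = (419 - 383/2)/2 = 455/4.

191.50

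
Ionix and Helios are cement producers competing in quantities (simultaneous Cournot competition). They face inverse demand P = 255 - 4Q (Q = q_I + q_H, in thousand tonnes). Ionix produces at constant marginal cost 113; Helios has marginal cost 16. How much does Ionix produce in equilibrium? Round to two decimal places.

Ionix's profit: π_I = (255 - 4Q)q_I - (113q_I). Setting ∂π_I/∂q_I = 0: 142 - 8q_I - 4(q_H) = 0.
Helios's profit: π_H = (255 - 4Q)q_H - (16q_H). Setting ∂π_H/∂q_H = 0: 239 - 8q_H - 4(q_I) = 0.
So q_I = (142 - 4q_H)/8 and q_H = (239 - 4q_I)/8.
Substituting one into the other gives q_I = 15/4 and q_H = 28.

3.75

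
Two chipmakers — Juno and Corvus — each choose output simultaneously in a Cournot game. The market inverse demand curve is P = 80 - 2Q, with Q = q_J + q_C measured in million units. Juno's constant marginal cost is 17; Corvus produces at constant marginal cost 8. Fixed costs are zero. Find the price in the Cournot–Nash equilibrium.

Juno's profit: π_J = (80 - 2Q)q_J - (17q_J). Setting ∂π_J/∂q_J = 0: 63 - 4q_J - 2(q_C) = 0.
Corvus's profit: π_C = (80 - 2Q)q_C - (8q_C). Setting ∂π_C/∂q_C = 0: 72 - 4q_C - 2(q_J) = 0.
Best responses: q_J = (63 - 2q_C)/4, q_C = (72 - 2q_J)/4.
Solving the pair: q_J = 9, q_C = 27/2.
Total output Q = 45/2, so price P = 80 - 2·(45/2) = 35.

35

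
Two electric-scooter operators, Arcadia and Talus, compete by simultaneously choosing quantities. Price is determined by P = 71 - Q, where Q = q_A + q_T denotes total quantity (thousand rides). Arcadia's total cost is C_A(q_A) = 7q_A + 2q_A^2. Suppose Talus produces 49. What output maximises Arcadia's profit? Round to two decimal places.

2.50

With the rival's output fixed at 49, Arcadia's profit is π_A = (71 - 49 - q_A)q_A - (7q_A + 2q_A²) = (22 - q_A)q_A - (7q_A + 2q_A²).
∂π_A/∂q_A = 15 - 6q_A = 0, so q_A = 5/2.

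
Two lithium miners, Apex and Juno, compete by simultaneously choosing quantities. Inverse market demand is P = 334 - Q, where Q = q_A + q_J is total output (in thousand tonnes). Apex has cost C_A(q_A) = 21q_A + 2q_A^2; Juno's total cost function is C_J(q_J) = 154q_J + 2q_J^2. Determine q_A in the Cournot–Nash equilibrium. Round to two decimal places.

Apex's profit: π_A = (334 - Q)q_A - (21q_A + 2q_A²). Setting ∂π_A/∂q_A = 0: 313 - 6q_A - (q_J) = 0.
Juno's profit: π_J = (334 - Q)q_J - (154q_J + 2q_J²). Setting ∂π_J/∂q_J = 0: 180 - 6q_J - (q_A) = 0.
Rearranging gives the reaction functions q_A = (313 - q_J)/6 and q_J = (180 - q_A)/6.
Substituting one into the other gives q_A = 1698/35 and q_J = 767/35.

48.51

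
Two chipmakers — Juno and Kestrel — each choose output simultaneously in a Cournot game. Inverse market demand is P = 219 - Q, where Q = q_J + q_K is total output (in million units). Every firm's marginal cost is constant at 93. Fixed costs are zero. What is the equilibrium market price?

135

Each firm earns π_i = (219 - Q)q_i - 93q_i.
First-order condition (treating rivals' output as given): 126 - 2q_i - q_j = 0.
With identical firms every q_j equals q_i, so q_j = q_i and 126 = 3q_i, giving q_i = 42.
Total output Q = 84, so price P = 219 - 84 = 135.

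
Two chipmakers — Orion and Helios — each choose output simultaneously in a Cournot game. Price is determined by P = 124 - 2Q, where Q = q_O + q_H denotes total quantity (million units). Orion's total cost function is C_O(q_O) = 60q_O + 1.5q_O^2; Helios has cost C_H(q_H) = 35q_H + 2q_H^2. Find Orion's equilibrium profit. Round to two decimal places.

144.40

Orion's profit: π_O = (124 - 2Q)q_O - (60q_O + (3/2)q_O²). Setting ∂π_O/∂q_O = 0: 64 - 7q_O - 2(q_H) = 0.
Helios's profit: π_H = (124 - 2Q)q_H - (35q_H + 2q_H²). Setting ∂π_H/∂q_H = 0: 89 - 8q_H - 2(q_O) = 0.
So q_O = (64 - 2q_H)/7 and q_H = (89 - 2q_O)/8.
Solving the pair: q_O = 167/26, q_H = 495/52.
Price P = 124 - 2·(829/52) = 92.1154.
Orion's profit: 92.1154·(167/26) - 60·(167/26) - (3/2)(167/26)² = 144.3957.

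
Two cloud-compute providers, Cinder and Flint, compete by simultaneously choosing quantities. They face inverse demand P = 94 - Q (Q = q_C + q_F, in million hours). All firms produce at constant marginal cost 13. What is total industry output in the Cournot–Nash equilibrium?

54

A representative firm's profit is π_i = q_i(94 - Q) - 13q_i.
Setting ∂π_i/∂q_i = 0 with rivals' quantities fixed: 81 - 2q_i - q_j = 0.
By symmetry each firm produces the same amount; substituting q_j = q_i yields q_i = 81/3 = 27.
Total output Q = 27 + 27 = 54.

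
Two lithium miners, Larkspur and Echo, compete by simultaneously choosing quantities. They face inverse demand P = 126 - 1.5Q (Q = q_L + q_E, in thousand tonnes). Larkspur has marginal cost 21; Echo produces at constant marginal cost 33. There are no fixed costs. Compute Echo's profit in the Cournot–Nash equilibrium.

486

Larkspur's profit: π_L = (126 - 1.5Q)q_L - (21q_L). Setting ∂π_L/∂q_L = 0: 105 - 3q_L - (3/2)(q_E) = 0.
Echo's profit: π_E = (126 - 1.5Q)q_E - (33q_E). Setting ∂π_E/∂q_E = 0: 93 - 3q_E - (3/2)(q_L) = 0.
Best responses: q_L = (105 - (3/2)q_E)/3, q_E = (93 - (3/2)q_L)/3.
Substituting one into the other gives q_L = 26 and q_E = 18.
Price P = 126 - (3/2)·44 = 60.
Echo's profit: (60 - 33)·18 = 486.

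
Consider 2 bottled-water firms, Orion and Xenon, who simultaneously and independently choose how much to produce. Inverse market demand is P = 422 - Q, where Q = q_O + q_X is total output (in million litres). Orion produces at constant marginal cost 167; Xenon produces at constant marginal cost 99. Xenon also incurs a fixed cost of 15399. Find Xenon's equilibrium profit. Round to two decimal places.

1587.78

Orion's profit: π_O = (422 - Q)q_O - (167q_O). Setting ∂π_O/∂q_O = 0: 255 - 2q_O - (q_X) = 0.
Xenon's profit: π_X = (422 - Q)q_X - (99q_X). Setting ∂π_X/∂q_X = 0: 323 - 2q_X - (q_O) = 0.
Best responses: q_O = (255 - q_X)/2, q_X = (323 - q_O)/2.
Substituting one into the other gives q_O = 187/3 and q_X = 391/3.
Price P = 422 - 578/3 = 688/3.
Xenon's profit: (688/3 - 99)·(391/3) - 15399 = 1587.7778.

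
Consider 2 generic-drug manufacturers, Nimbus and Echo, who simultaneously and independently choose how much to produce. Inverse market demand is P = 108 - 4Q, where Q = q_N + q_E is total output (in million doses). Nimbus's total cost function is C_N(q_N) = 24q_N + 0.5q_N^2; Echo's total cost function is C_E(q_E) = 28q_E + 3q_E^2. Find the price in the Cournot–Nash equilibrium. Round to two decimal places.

Nimbus's profit: π_N = (108 - 4Q)q_N - (24q_N + (1/2)q_N²). Setting ∂π_N/∂q_N = 0: 84 - 9q_N - 4(q_E) = 0.
Echo's first-order condition: 80 - 14q_E - 4(q_N) = 0.
Best responses: q_N = (84 - 4q_E)/9, q_E = (80 - 4q_N)/14.
Solving the pair: q_N = 428/55, q_E = 192/55.
Total output Q = 124/11, so price P = 108 - 4·(124/11) = 692/11.

62.91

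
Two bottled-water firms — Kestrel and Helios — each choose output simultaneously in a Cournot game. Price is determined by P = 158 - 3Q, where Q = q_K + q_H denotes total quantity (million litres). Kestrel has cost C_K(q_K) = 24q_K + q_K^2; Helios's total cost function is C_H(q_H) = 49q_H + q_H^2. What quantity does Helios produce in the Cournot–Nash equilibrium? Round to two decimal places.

Kestrel's profit: π_K = (158 - 3Q)q_K - (24q_K + q_K²). Setting ∂π_K/∂q_K = 0: 134 - 8q_K - 3(q_H) = 0.
Helios's profit: π_H = (158 - 3Q)q_H - (49q_H + q_H²). Setting ∂π_H/∂q_H = 0: 109 - 8q_H - 3(q_K) = 0.
Best responses: q_K = (134 - 3q_H)/8, q_H = (109 - 3q_K)/8.
Substituting one into the other gives q_K = 149/11 and q_H = 94/11.

8.55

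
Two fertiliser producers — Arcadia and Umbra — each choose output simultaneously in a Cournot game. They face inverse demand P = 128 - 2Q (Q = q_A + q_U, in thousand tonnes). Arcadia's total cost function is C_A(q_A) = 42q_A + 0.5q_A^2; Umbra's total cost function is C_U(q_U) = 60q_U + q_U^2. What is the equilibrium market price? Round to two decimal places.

Arcadia's profit: π_A = (128 - 2Q)q_A - (42q_A + (1/2)q_A²). Setting ∂π_A/∂q_A = 0: 86 - 5q_A - 2(q_U) = 0.
Umbra's first-order condition: 68 - 6q_U - 2(q_A) = 0.
Rearranging gives the reaction functions q_A = (86 - 2q_U)/5 and q_U = (68 - 2q_A)/6.
Substituting one into the other gives q_A = 190/13 and q_U = 84/13.
Total output Q = 274/13, so price P = 128 - 2·(274/13) = 1116/13.

85.85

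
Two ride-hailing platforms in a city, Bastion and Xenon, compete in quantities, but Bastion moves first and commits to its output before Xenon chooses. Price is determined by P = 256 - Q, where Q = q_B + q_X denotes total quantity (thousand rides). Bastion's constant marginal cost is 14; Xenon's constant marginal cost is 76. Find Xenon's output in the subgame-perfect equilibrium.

Solve by backward induction. Given q_B, the follower Xenon maximises π_X = (256 - q_B - q_X)q_X - 76q_X.
∂π_X/∂q_X = 180 - q_B - 2q_X = 0 gives the reaction function q_X = (180 - q_B)/2.
The leader anticipates this reaction. Substituting into P = 256 - Q gives P = 166 - (1/2)q_B, so π_B = (166 - (1/2)q_B)q_B - 14q_B.
Maximising: ∂π_B/∂q_B = 152 - q_B = 0, giving q_B = 152.
Then q_X = (180 - 152)/2 = 14.

14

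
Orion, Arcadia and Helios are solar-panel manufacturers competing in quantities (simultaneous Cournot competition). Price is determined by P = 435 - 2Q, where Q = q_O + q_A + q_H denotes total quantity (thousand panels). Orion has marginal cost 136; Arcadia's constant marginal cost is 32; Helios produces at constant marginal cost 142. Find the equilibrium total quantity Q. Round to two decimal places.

124.38

Orion's profit: π_O = (435 - 2Q)q_O - (136q_O). Setting ∂π_O/∂q_O = 0: 299 - 4q_O - 2(q_A + q_H) = 0.
Arcadia's profit: π_A = (435 - 2Q)q_A - (32q_A). Setting ∂π_A/∂q_A = 0: 403 - 4q_A - 2(q_O + q_H) = 0.
Helios's first-order condition: 293 - 4q_H - 2(q_O + q_A) = 0.
Adding the 3 conditions: 995 − 4Q − 4Q = 0, i.e. Q = 995/8.
Back-substituting: q_O = (299 − 995/4)/2 = 201/8, q_A = (403 − 995/4)/2 = 617/8, q_H = (293 − 995/4)/2 = 177/8.
Total output Q = 201/8 + 617/8 + 177/8 = 995/8.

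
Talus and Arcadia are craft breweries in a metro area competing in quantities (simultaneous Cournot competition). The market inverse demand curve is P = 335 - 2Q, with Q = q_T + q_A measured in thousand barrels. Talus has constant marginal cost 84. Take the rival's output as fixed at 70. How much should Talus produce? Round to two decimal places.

27.75

With the rival's output fixed at 70, Talus's profit is π_T = (335 - 2·70 - 2q_T)q_T - (84q_T) = (195 - 2q_T)q_T - (84q_T).
∂π_T/∂q_T = 111 - 4q_T = 0, so q_T = 111/4.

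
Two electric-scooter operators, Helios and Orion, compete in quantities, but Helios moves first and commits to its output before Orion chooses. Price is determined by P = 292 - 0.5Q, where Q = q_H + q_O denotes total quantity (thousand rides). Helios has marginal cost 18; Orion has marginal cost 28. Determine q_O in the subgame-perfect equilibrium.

The follower Orion best-responds to any q_H: π_O = (292 - 0.5Q)q_O - 28q_O.
Follower FOC: 264 - (1/2)q_H - q_O = 0, so q_O(q_H) = (264 - (1/2)q_H).
Helios substitutes q_O(q_H) into its own profit: π_H = q_H(292 - (1/2)q_H - (264 - (1/2)q_H)/2) - 18q_H = (160 - (1/4)q_H)q_H - 18q_H.
The leader's first-order condition 142 - (1/2)q_H = 0 yields q_H = 284.
Then q_O = (264 - (1/2)·284) = 122.

122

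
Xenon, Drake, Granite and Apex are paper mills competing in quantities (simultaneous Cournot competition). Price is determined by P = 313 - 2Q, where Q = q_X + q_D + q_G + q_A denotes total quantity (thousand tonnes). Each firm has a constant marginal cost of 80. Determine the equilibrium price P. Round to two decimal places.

Each firm earns π_i = (313 - 2Q)q_i - 80q_i.
First-order condition (treating rivals' output as given): 233 - 4q_i - 2·Σ_{j≠i} q_j = 0.
By symmetry each firm produces the same amount; substituting Σ_{j≠i} q_j = 3q_i yields q_i = 233/10.
Total output Q = 466/5, so price P = 313 - 2·(466/5) = 633/5.

126.60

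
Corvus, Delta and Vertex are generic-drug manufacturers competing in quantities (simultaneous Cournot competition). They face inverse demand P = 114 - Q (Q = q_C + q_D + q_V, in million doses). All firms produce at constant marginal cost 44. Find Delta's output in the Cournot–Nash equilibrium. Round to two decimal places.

A representative firm's profit is π_i = q_i(114 - Q) - 44q_i.
Setting ∂π_i/∂q_i = 0 with rivals' quantities fixed: 70 - 2q_i - Σ_{j≠i} q_j = 0.
By symmetry each firm produces the same amount; substituting Σ_{j≠i} q_j = 2q_i yields q_i = 70/4 = 35/2.

17.50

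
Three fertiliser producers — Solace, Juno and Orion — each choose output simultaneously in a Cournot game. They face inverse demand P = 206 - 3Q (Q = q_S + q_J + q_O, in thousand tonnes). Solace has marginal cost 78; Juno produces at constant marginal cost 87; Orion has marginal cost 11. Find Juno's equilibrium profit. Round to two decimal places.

24.08

Solace's profit: π_S = (206 - 3Q)q_S - (78q_S). Setting ∂π_S/∂q_S = 0: 128 - 6q_S - 3(q_J + q_O) = 0.
Juno's first-order condition: 119 - 6q_J - 3(q_S + q_O) = 0.
Orion's first-order condition: 195 - 6q_O - 3(q_S + q_J) = 0.
Summing all 3 equations gives 442 − 12Q = 0, hence Q = 221/6.
Back-substituting: q_S = (128 − 221/2)/3 = 35/6, q_J = (119 − 221/2)/3 = 17/6, q_O = (195 − 221/2)/3 = 169/6.
Price P = 206 - 3·(221/6) = 191/2.
Juno's profit: (191/2 - 87)·(17/6) = 289/12.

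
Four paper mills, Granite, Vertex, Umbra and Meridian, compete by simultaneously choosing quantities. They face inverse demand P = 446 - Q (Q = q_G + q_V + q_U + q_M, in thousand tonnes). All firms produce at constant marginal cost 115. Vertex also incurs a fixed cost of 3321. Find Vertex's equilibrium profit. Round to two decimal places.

1061.44

Each firm earns π_i = (446 - Q)q_i - 115q_i.
First-order condition (treating rivals' output as given): 331 - 2q_i - Σ_{j≠i} q_j = 0.
With identical firms every q_j equals q_i, so Σ_{j≠i} q_j = 3q_i and 331 = 5q_i, giving q_i = 331/5.
Price P = 446 - 1324/5 = 906/5.
Vertex's profit: (906/5 - 115)·(331/5) - 3321 = 1061.4400.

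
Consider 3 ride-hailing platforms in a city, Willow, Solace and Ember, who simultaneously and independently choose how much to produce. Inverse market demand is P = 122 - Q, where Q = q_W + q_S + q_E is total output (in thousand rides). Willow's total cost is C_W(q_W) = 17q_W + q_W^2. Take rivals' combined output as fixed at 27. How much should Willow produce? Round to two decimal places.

19.50

With rivals' combined output fixed at 27, Willow's profit is π_W = (122 - 27 - q_W)q_W - (17q_W + q_W²) = (95 - q_W)q_W - (17q_W + q_W²).
∂π_W/∂q_W = 78 - 4q_W = 0, so q_W = 39/2.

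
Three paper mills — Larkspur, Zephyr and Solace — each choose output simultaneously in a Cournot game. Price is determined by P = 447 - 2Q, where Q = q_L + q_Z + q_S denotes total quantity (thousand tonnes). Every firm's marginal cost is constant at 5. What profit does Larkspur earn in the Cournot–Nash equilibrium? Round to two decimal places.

Each firm earns π_i = (447 - 2Q)q_i - 5q_i.
Setting ∂π_i/∂q_i = 0 with rivals' quantities fixed: 442 - 4q_i - 2·Σ_{j≠i} q_j = 0.
By symmetry each firm produces the same amount; substituting Σ_{j≠i} q_j = 2q_i yields q_i = 442/8 = 221/4.
Price P = 447 - 2·(663/4) = 231/2.
Larkspur's profit: (231/2 - 5)·(221/4) = 6105.1250.

6105.13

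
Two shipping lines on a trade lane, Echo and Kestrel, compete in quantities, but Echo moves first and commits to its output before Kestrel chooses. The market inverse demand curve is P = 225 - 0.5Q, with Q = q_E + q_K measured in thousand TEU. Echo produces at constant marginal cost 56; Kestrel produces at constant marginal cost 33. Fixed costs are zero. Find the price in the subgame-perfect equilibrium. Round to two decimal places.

92.50

Solve by backward induction. Given q_E, the follower Kestrel maximises π_K = (225 - (1/2)q_E - (1/2)q_K)q_K - 33q_K.
Follower FOC: 192 - (1/2)q_E - q_K = 0, so q_K(q_E) = (192 - (1/2)q_E).
The leader anticipates this reaction. Substituting into P = 225 - 0.5Q gives P = 129 - (1/4)q_E, so π_E = (129 - (1/4)q_E)q_E - 56q_E.
The leader's first-order condition 73 - (1/2)q_E = 0 yields q_E = 146.
Then q_K = (192 - (1/2)·146) = 119.
Total output Q = 265, so price P = 225 - (1/2)·265 = 185/2.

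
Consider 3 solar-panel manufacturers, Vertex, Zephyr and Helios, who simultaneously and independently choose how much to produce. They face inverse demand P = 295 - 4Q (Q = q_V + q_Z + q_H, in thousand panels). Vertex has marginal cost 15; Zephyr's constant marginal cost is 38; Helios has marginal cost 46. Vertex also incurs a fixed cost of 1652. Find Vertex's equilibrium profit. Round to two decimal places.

91.06

Vertex's profit: π_V = (295 - 4Q)q_V - (15q_V). Setting ∂π_V/∂q_V = 0: 280 - 8q_V - 4(q_Z + q_H) = 0.
Zephyr's first-order condition: 257 - 8q_Z - 4(q_V + q_H) = 0.
Helios's profit: π_H = (295 - 4Q)q_H - (46q_H). Setting ∂π_H/∂q_H = 0: 249 - 8q_H - 4(q_V + q_Z) = 0.
Adding the 3 conditions: 786 − 8Q − 8Q = 0, i.e. Q = 393/8.
Back-substituting: q_V = (280 − 393/2)/4 = 167/8, q_Z = (257 − 393/2)/4 = 121/8, q_H = (249 − 393/2)/4 = 105/8.
Price P = 295 - 4·(393/8) = 197/2.
Vertex's profit: (197/2 - 15)·(167/8) - 1652 = 1457/16.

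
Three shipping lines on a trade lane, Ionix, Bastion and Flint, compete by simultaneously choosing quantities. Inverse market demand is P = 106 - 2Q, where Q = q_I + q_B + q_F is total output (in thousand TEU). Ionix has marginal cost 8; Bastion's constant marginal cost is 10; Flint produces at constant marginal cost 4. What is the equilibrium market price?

Ionix's profit: π_I = (106 - 2Q)q_I - (8q_I). Setting ∂π_I/∂q_I = 0: 98 - 4q_I - 2(q_B + q_F) = 0.
Bastion's profit: π_B = (106 - 2Q)q_B - (10q_B). Setting ∂π_B/∂q_B = 0: 96 - 4q_B - 2(q_I + q_F) = 0.
Flint's profit: π_F = (106 - 2Q)q_F - (4q_F). Setting ∂π_F/∂q_F = 0: 102 - 4q_F - 2(q_I + q_B) = 0.
Adding the 3 conditions: 296 − 4Q − 4Q = 0, i.e. Q = 37.
Back-substituting: q_I = (98 − 74)/2 = 12, q_B = (96 − 74)/2 = 11, q_F = (102 − 74)/2 = 14.
Total output Q = 37, so price P = 106 - 2·37 = 32.

32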